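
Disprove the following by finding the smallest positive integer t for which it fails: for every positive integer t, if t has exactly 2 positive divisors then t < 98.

Check each positive integer t in order until t has exactly 2 positive divisors but the claim fails.
For t = 2, 3, 5, 7, …, 83, 89, 97 the conclusion holds.
t = 101: τ(101) = 2; 101 ≥ 98.
Thus t = 101 disproves the claim, and no smaller t works.

t = 101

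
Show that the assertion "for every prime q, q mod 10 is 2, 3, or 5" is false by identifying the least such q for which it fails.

For q = 2, 3, 5 the conclusion holds.
q = 7: 7 mod 10 = 7 — not in {2, 3, 5}.
So q = 7 is the smallest counterexample.

q = 7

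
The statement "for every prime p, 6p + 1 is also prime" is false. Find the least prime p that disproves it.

For p = 2, 3, 5, 7, 11, 13, 17 the conclusion holds.
p = 19: 6p + 1 = 115 = 5 × 23, not prime.
Hence p = 19 is a counterexample.

p = 19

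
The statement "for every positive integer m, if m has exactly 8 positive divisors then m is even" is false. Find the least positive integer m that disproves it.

m = 105

Check each positive integer m in order until m has exactly 8 positive divisors but m is odd.
The first 12 eligible values, up to m = 104, all satisfy the conclusion.
m = 105: divisors of 105: 1, 3, 5, 7, 15, 21, 35, 105; 105 is odd.
Thus m = 105 disproves the claim, and no smaller m works.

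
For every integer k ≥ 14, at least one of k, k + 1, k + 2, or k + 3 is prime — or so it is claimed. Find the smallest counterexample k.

A counterexample is any integer k ≥ 14 such that k, k + 1, k + 2, k + 3 are all composite; we check each in order.
For k = 14, 15, 16, 17, 18, 19, 20, 21, 22, 23 the conclusion holds.
k = 24: 24 = 2 × 12; 25 = 5 × 5; 26 = 2 × 13; 27 = 3 × 9 — all composite.

k = 24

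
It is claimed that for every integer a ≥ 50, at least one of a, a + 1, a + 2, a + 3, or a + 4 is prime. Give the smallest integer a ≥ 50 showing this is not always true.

a = 54

a = 50: 53 is prime.
a = 51: 53 is prime.
a = 52: 53 is prime.
a = 53: 53 is prime.
a = 54: 54 = 2 × 27; 55 = 5 × 11; 56 = 2 × 28; 57 = 3 × 19; 58 = 2 × 29 — all composite.
So a = 54 is the smallest counterexample.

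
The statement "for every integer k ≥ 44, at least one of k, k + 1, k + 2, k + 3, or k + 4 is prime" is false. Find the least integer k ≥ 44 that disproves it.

We need the least integer k ≥ 44 for which k, k + 1, k + 2, k + 3, k + 4 are all composite.
For k = 44, 45, 46, 47 the conclusion holds.
k = 48: 48 = 2 × 24; 49 = 7 × 7; 50 = 2 × 25; 51 = 3 × 17; 52 = 2 × 26 — all composite.
So k = 48 is the smallest counterexample.

k = 48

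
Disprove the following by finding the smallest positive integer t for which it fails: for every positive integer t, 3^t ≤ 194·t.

t = 7

We need the least positive integer t for which 3^t > 194·t.
For t = 1, 2, 3, 4, 5, 6 the conclusion holds.
t = 7: 3^t = 2187 and 194·t = 1358, so 2187 > 1358.
Thus t = 7 disproves the claim, and no smaller t works.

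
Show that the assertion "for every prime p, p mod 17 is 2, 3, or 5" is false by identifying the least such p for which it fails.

p = 7

p = 2: 2 mod 17 = 2.
p = 3: 3 mod 17 = 3.
p = 5: 5 mod 17 = 5.
p = 7: 7 mod 17 = 7 — not in {2, 3, 5}.
Thus p = 7 disproves the claim, and no smaller p works.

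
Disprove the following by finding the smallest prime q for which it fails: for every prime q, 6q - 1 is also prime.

Check each prime q in order until 6q - 1 is not prime.
For q = 2, 3, 5, 7 the conclusion holds.
q = 11: 6q - 1 = 65 = 5 × 13, not prime.
Hence q = 11 is a counterexample.

q = 11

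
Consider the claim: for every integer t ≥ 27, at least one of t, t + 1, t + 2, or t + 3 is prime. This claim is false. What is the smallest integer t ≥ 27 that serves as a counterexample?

t = 32

For t = 27, 28, 29, 30, 31 the conclusion holds.
t = 32: 32 = 2 × 16; 33 = 3 × 11; 34 = 2 × 17; 35 = 5 × 7 — all composite.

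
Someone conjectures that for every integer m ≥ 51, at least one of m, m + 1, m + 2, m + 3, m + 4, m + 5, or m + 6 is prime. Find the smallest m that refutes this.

For m = 51, 52, 53, 54, …, 87, 88, 89 the conclusion holds.
m = 90: 90 = 2 × 45; 91 = 7 × 13; 92 = 2 × 46; 93 = 3 × 31; 94 = 2 × 47; 95 = 5 × 19; 96 = 2 × 48 — all composite.
So m = 90 is the smallest counterexample.

m = 90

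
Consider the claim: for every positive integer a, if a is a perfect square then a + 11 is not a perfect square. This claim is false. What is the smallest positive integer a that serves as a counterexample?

a = 25

For a = 1, 4, 9, 16 the conclusion holds.
a = 25: 25 = 5² and 25 + 11 = 36 = 6².
Hence a = 25 is a counterexample.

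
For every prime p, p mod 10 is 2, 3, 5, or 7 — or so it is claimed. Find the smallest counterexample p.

p = 11

p = 2: 2 mod 10 = 2.
p = 3: 3 mod 10 = 3.
p = 5: 5 mod 10 = 5.
p = 7: 7 mod 10 = 7.
p = 11: 11 mod 10 = 1 — not in {2, 3, 5, 7}.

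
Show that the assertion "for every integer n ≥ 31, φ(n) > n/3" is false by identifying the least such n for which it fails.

n = 36

Check each integer n ≥ 31 in order until the claim fails.
n = 31: φ(31) = 30 and 31/3 = 31/3, so φ(31) > 31/3.
n = 32: φ(32) = 16 and 32/3 = 32/3, so φ(32) > 32/3.
n = 33: φ(33) = 20 and 33/3 = 11, so φ(33) > 33/3.
n = 34: φ(34) = 16 and 34/3 = 34/3, so φ(34) > 34/3.
n = 35: φ(35) = 24 and 35/3 = 35/3, so φ(35) > 35/3.
n = 36: φ(36) = 12 and 36/3 = 12, so φ(36) ≤ 36/3.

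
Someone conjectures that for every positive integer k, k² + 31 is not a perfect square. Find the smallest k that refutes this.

k = 15

A counterexample is any positive integer k such that k² + 31 is a perfect square; we check each in order.
For k = 1, 2, 3, 4, …, 12, 13, 14 the conclusion holds.
k = 15: 15² + 31 = 256 = 16², a perfect square.
So k = 15 is the smallest counterexample.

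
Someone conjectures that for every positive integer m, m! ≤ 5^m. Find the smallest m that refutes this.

m = 12

We need the least positive integer m for which m! > 5^m.
For m = 1, 2, 3, 4, …, 9, 10, 11 the conclusion holds.
m = 12: m! = 479001600 and 5^m = 244140625, so 479001600 > 244140625.
Thus m = 12 disproves the claim, and no smaller m works.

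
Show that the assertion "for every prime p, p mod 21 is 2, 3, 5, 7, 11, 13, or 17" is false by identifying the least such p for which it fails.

Check each prime p in order until the claim fails.
p = 2: 2 mod 21 = 2.
p = 3: 3 mod 21 = 3.
p = 5: 5 mod 21 = 5.
p = 7: 7 mod 21 = 7.
p = 11: 11 mod 21 = 11.
p = 13: 13 mod 21 = 13.
p = 17: 17 mod 21 = 17.
p = 19: 19 mod 21 = 19 — not in {2, 3, 5, 7, 11, 13, 17}.

p = 19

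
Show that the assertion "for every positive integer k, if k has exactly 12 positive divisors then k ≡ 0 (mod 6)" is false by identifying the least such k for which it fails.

k = 140

A counterexample is any positive integer k such that k has exactly 12 positive divisors but the claim fails; we check each in order.
The first 8 eligible values, up to k = 132, all satisfy the conclusion.
k = 140: τ(140) = 12; 140 ≡ 2 (mod 6).
Hence k = 140 is a counterexample.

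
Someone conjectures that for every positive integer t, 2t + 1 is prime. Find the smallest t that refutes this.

t = 4

t = 1: 2t + 1 = 3, prime.
t = 2: 2t + 1 = 5, prime.
t = 3: 2t + 1 = 7, prime.
t = 4: 2t + 1 = 9 = 3 × 3, composite.
Hence t = 4 is a counterexample.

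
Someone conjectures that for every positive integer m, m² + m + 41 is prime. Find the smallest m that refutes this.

m = 40

For m = 1, 2, 3, 4, …, 37, 38, 39 the conclusion holds.
m = 40: m² + m + 41 = 1681 = 41 × 41, composite.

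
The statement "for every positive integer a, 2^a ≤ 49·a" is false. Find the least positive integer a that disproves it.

a = 9

Check each positive integer a in order until 2^a > 49·a.
The first 8 eligible values, up to a = 8, all satisfy the conclusion.
a = 9: 2^a = 512 and 49·a = 441, so 512 > 441.
Hence a = 9 is a counterexample.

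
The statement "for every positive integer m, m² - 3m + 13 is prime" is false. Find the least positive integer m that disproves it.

m = 12

We need the least positive integer m for which m² - 3m + 13 is not prime.
The first 11 eligible values, up to m = 11, all satisfy the conclusion.
m = 12: m² - 3m + 13 = 121 = 11 × 11, composite.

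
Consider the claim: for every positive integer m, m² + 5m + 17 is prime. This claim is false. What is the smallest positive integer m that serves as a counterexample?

Check each positive integer m in order until m² + 5m + 17 is not prime.
The first 7 eligible values, up to m = 7, all satisfy the conclusion.
m = 8: m² + 5m + 17 = 121 = 11 × 11, composite.
Thus m = 8 disproves the claim, and no smaller m works.

m = 8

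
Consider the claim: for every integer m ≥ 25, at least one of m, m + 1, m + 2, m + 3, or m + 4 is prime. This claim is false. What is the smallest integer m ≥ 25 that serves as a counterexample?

m = 32

A counterexample is any integer m ≥ 25 such that m, m + 1, m + 2, m + 3, m + 4 are all composite; we check each in order.
For m = 25, 26, 27, 28, 29, 30, 31 the conclusion holds.
m = 32: 32 = 2 × 16; 33 = 3 × 11; 34 = 2 × 17; 35 = 5 × 7; 36 = 2 × 18 — all composite.
Hence m = 32 is a counterexample.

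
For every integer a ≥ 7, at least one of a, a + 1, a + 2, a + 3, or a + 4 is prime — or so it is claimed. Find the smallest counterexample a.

a = 24

Check each integer a ≥ 7 in order until a, a + 1, a + 2, a + 3, a + 4 are all composite.
For a = 7, 8, 9, 10, …, 21, 22, 23 the conclusion holds.
a = 24: 24 = 2 × 12; 25 = 5 × 5; 26 = 2 × 13; 27 = 3 × 9; 28 = 2 × 14 — all composite.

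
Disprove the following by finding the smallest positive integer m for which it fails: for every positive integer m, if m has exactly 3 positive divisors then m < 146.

m = 169

A counterexample is any positive integer m such that m has exactly 3 positive divisors but the claim fails; we check each in order.
The first 5 eligible values, up to m = 121, all satisfy the conclusion.
m = 169: τ(169) = 3; 169 ≥ 146.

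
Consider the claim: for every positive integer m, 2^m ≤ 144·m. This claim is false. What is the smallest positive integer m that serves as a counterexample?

A counterexample is any positive integer m such that 2^m > 144·m; we check each in order.
For m = 1, 2, 3, 4, 5, 6, 7, 8, 9, 10 the conclusion holds.
m = 11: 2^m = 2048 and 144·m = 1584, so 2048 > 1584.
So m = 11 is the smallest counterexample.

m = 11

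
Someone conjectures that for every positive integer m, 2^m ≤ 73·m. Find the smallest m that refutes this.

The first 9 eligible values, up to m = 9, all satisfy the conclusion.
m = 10: 2^m = 1024 and 73·m = 730, so 1024 > 730.
Thus m = 10 disproves the claim, and no smaller m works.

m = 10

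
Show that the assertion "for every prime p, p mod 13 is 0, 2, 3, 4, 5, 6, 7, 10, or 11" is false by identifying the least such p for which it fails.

For p = 2, 3, 5, 7, …, 37, 41, 43 the conclusion holds.
p = 47: 47 mod 13 = 8 — not in {0, 2, 3, 4, 5, 6, 7, 10, 11}.
Thus p = 47 disproves the claim, and no smaller p works.

p = 47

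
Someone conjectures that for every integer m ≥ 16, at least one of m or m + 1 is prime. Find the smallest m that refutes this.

m = 20

A counterexample is any integer m ≥ 16 such that m, m + 1 are both composite; we check each in order.
The first 4 eligible values, up to m = 19, all satisfy the conclusion.
m = 20: 20 = 2 × 10; 21 = 3 × 7 — both composite.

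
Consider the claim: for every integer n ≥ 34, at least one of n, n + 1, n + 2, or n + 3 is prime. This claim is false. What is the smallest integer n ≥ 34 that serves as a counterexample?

n = 48

We need the least integer n ≥ 34 for which n, n + 1, n + 2, n + 3 are all composite.
The first 14 eligible values, up to n = 47, all satisfy the conclusion.
n = 48: 48 = 2 × 24; 49 = 7 × 7; 50 = 2 × 25; 51 = 3 × 17 — all composite.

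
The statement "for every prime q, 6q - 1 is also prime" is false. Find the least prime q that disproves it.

Check each prime q in order until 6q - 1 is not prime.
q = 2: 6q - 1 = 11, prime.
q = 3: 6q - 1 = 17, prime.
q = 5: 6q - 1 = 29, prime.
q = 7: 6q - 1 = 41, prime.
q = 11: 6q - 1 = 65 = 5 × 13, not prime.
So q = 11 is the smallest counterexample.

q = 11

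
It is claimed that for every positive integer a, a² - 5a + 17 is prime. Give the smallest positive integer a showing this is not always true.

For a = 1, 2, 3, 4, …, 10, 11, 12 the conclusion holds.
a = 13: a² - 5a + 17 = 121 = 11 × 11, composite.
Thus a = 13 disproves the claim, and no smaller a works.

a = 13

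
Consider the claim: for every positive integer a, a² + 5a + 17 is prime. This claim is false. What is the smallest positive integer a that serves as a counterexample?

For a = 1, 2, 3, 4, 5, 6, 7 the conclusion holds.
a = 8: a² + 5a + 17 = 121 = 11 × 11, composite.
So a = 8 is the smallest counterexample.

a = 8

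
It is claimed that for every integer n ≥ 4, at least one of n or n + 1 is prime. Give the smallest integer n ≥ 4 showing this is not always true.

We need the least integer n ≥ 4 for which n, n + 1 are both composite.
n = 4: 5 is prime.
n = 5: 5 is prime.
n = 6: 7 is prime.
n = 7: 7 is prime.
n = 8: 8 = 2 × 4; 9 = 3 × 3 — both composite.

n = 8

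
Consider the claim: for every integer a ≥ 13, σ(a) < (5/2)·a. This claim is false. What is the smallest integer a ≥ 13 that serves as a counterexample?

a = 24

For a = 13, 14, 15, 16, …, 21, 22, 23 the conclusion holds.
a = 24: σ(24) = 60; 60 ≥ 60.
Hence a = 24 is a counterexample.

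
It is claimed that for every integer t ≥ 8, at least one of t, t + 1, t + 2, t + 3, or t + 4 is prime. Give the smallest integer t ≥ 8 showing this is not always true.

t = 24

For t = 8, 9, 10, 11, …, 21, 22, 23 the conclusion holds.
t = 24: 24 = 2 × 12; 25 = 5 × 5; 26 = 2 × 13; 27 = 3 × 9; 28 = 2 × 14 — all composite.
So t = 24 is the smallest counterexample.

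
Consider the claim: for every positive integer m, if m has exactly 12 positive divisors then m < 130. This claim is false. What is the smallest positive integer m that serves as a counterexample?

m = 132

m = 60: τ(60) = 12; 60 < 130.
m = 72: τ(72) = 12; 72 < 130.
m = 84: τ(84) = 12; 84 < 130.
m = 90: τ(90) = 12; 90 < 130.
m = 96: τ(96) = 12; 96 < 130.
m = 108: τ(108) = 12; 108 < 130.
m = 126: τ(126) = 12; 126 < 130.
m = 132: τ(132) = 12; 132 ≥ 130.
Thus m = 132 disproves the claim, and no smaller m works.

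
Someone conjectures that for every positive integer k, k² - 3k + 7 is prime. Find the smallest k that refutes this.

k = 6

Check each positive integer k in order until k² - 3k + 7 is not prime.
The first 5 eligible values, up to k = 5, all satisfy the conclusion.
k = 6: k² - 3k + 7 = 25 = 5 × 5, composite.
Hence k = 6 is a counterexample.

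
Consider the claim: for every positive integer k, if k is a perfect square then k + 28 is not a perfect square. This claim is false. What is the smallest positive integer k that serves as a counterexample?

k = 36

A counterexample is any positive integer k such that k is a perfect square but k + 28 is a perfect square; we check each in order.
For k = 1, 4, 9, 16, 25 the conclusion holds.
k = 36: 36 = 6² and 36 + 28 = 64 = 8².
So k = 36 is the smallest counterexample.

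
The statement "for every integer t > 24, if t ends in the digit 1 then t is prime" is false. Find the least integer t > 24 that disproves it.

t = 51

For t = 31, 41 the conclusion holds.
t = 51: 51 ends in 1; 51 = 3 × 17, composite.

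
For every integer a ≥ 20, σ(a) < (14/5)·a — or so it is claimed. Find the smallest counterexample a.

a = 60

We need the least integer a ≥ 20 for which the claim fails.
The first 40 eligible values, up to a = 59, all satisfy the conclusion.
a = 60: σ(60) = 168; 168 ≥ 168.
Hence a = 60 is a counterexample.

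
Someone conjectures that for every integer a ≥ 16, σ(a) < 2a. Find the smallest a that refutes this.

We need the least integer a ≥ 16 for which the claim fails.
a = 16: σ(16) = 31; 31 < 32.
a = 17: σ(17) = 18; 18 < 34.
a = 18: σ(18) = 39; 39 ≥ 36.

a = 18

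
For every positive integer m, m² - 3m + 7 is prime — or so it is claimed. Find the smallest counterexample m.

For m = 1, 2, 3, 4, 5 the conclusion holds.
m = 6: m² - 3m + 7 = 25 = 5 × 5, composite.

m = 6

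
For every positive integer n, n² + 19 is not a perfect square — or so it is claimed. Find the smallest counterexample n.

We need the least positive integer n for which n² + 19 is a perfect square.
n = 1: 1² + 19 = 20, not a perfect square.
n = 2: 2² + 19 = 23, not a perfect square.
n = 3: 3² + 19 = 28, not a perfect square.
n = 4: 4² + 19 = 35, not a perfect square.
n = 5: 5² + 19 = 44, not a perfect square.
n = 6: 6² + 19 = 55, not a perfect square.
n = 7: 7² + 19 = 68, not a perfect square.
n = 8: 8² + 19 = 83, not a perfect square.
n = 9: 9² + 19 = 100 = 10², a perfect square.

n = 9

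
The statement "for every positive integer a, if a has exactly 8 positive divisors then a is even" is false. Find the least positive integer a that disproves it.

a = 105

We need the least positive integer a for which a has exactly 8 positive divisors but a is odd.
For a = 24, 30, 40, 42, …, 88, 102, 104 the conclusion holds.
a = 105: divisors of 105: 1, 3, 5, 7, 15, 21, 35, 105; 105 is odd.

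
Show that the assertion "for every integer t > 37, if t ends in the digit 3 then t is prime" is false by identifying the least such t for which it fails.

t = 63

Check each integer t > 37 in order until t ends in the digit 3 but t is not prime.
For t = 43, 53 the conclusion holds.
t = 63: 63 ends in 3; 63 = 3 × 21, composite.
Hence t = 63 is a counterexample.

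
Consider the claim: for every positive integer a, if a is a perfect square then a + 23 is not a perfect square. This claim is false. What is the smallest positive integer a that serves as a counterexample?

Check each positive integer a in order until a is a perfect square but a + 23 is a perfect square.
For a = 1, 4, 9, 16, 25, 36, 49, 64, 81, 100 the conclusion holds.
a = 121: 121 = 11² and 121 + 23 = 144 = 12².

a = 121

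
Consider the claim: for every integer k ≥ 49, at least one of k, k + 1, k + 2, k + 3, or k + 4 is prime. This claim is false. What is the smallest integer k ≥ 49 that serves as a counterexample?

Check each integer k ≥ 49 in order until k, k + 1, k + 2, k + 3, k + 4 are all composite.
For k = 49, 50, 51, 52, 53 the conclusion holds.
k = 54: 54 = 2 × 27; 55 = 5 × 11; 56 = 2 × 28; 57 = 3 × 19; 58 = 2 × 29 — all composite.
So k = 54 is the smallest counterexample.

k = 54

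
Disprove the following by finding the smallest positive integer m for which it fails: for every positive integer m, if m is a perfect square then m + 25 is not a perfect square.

Check each positive integer m in order until m is a perfect square but m + 25 is a perfect square.
For m = 1, 4, 9, 16, …, 81, 100, 121 the conclusion holds.
m = 144: 144 = 12² and 144 + 25 = 169 = 13².
Thus m = 144 disproves the claim, and no smaller m works.

m = 144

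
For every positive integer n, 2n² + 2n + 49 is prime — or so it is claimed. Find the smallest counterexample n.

A counterexample is any positive integer n such that 2n² + 2n + 49 is not prime; we check each in order.
The first 5 eligible values, up to n = 5, all satisfy the conclusion.
n = 6: 2n² + 2n + 49 = 133 = 7 × 19, composite.

n = 6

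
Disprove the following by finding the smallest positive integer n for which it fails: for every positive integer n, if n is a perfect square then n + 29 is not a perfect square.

n = 196

A counterexample is any positive integer n such that n is a perfect square but n + 29 is a perfect square; we check each in order.
For n = 1, 4, 9, 16, …, 121, 144, 169 the conclusion holds.
n = 196: 196 = 14² and 196 + 29 = 225 = 15².
So n = 196 is the smallest counterexample.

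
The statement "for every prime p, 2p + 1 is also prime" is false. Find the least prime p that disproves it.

p = 7

Check each prime p in order until 2p + 1 is not prime.
For p = 2, 3, 5 the conclusion holds.
p = 7: 2p + 1 = 15 = 3 × 5, not prime.
Thus p = 7 disproves the claim, and no smaller p works.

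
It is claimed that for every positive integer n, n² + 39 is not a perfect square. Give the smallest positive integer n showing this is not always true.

n = 5

For n = 1, 2, 3, 4 the conclusion holds.
n = 5: 5² + 39 = 64 = 8², a perfect square.
Thus n = 5 disproves the claim, and no smaller n works.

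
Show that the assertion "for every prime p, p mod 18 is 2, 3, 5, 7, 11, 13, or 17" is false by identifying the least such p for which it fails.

A counterexample is any prime p such that the claim fails; we check each in order.
For p = 2, 3, 5, 7, 11, 13, 17 the conclusion holds.
p = 19: 19 mod 18 = 1 — not in {2, 3, 5, 7, 11, 13, 17}.

p = 19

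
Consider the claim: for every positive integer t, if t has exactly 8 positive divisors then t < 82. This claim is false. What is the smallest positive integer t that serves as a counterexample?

t = 88

For t = 24, 30, 40, 42, 54, 56, 66, 70, 78 the conclusion holds.
t = 88: τ(88) = 8; 88 ≥ 82.
So t = 88 is the smallest counterexample.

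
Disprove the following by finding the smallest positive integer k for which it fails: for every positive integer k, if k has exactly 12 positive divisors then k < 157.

Check each positive integer k in order until k has exactly 12 positive divisors but the claim fails.
For k = 60, 72, 84, 90, …, 140, 150, 156 the conclusion holds.
k = 160: τ(160) = 12; 160 ≥ 157.

k = 160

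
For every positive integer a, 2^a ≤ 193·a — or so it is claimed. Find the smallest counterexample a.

a = 12

For a = 1, 2, 3, 4, …, 9, 10, 11 the conclusion holds.
a = 12: 2^a = 4096 and 193·a = 2316, so 4096 > 2316.
So a = 12 is the smallest counterexample.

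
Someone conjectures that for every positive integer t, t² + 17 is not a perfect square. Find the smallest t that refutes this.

We need the least positive integer t for which t² + 17 is a perfect square.
The first 7 eligible values, up to t = 7, all satisfy the conclusion.
t = 8: 8² + 17 = 81 = 9², a perfect square.
So t = 8 is the smallest counterexample.

t = 8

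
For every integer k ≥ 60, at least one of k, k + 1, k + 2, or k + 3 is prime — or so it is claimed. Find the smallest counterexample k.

k = 62

For k = 60, 61 the conclusion holds.
k = 62: 62 = 2 × 31; 63 = 3 × 21; 64 = 2 × 32; 65 = 5 × 13 — all composite.
Thus k = 62 disproves the claim, and no smaller k works.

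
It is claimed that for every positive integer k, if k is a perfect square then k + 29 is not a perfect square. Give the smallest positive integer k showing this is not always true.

k = 196

For k = 1, 4, 9, 16, …, 121, 144, 169 the conclusion holds.
k = 196: 196 = 14² and 196 + 29 = 225 = 15².
Hence k = 196 is a counterexample.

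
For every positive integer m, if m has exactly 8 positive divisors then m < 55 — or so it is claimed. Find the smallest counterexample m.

m = 56

m = 24: τ(24) = 8; 24 < 55.
m = 30: τ(30) = 8; 30 < 55.
m = 40: τ(40) = 8; 40 < 55.
m = 42: τ(42) = 8; 42 < 55.
m = 54: τ(54) = 8; 54 < 55.
m = 56: τ(56) = 8; 56 ≥ 55.
So m = 56 is the smallest counterexample.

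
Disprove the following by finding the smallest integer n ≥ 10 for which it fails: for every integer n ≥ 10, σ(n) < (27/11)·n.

n = 24

Check each integer n ≥ 10 in order until the claim fails.
For n = 10, 11, 12, 13, …, 21, 22, 23 the conclusion holds.
n = 24: σ(24) = 60; 60 ≥ 648/11.
So n = 24 is the smallest counterexample.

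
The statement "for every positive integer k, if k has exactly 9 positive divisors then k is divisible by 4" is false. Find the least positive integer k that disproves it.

k = 225

We need the least positive integer k for which k has exactly 9 positive divisors but k is not divisible by 4.
k = 36: τ(36) = 9; 36 mod 4 = 0.
k = 100: τ(100) = 9; 100 mod 4 = 0.
k = 196: τ(196) = 9; 196 mod 4 = 0.
k = 225: τ(225) = 9; 225 mod 4 = 1.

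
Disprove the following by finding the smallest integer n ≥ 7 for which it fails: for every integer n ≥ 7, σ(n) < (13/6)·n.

Check each integer n ≥ 7 in order until the claim fails.
n = 7: σ(7) = 8; 8 < 91/6.
n = 8: σ(8) = 15; 15 < 52/3.
n = 9: σ(9) = 13; 13 < 39/2.
n = 10: σ(10) = 18; 18 < 65/3.
n = 11: σ(11) = 12; 12 < 143/6.
n = 12: σ(12) = 28; 28 ≥ 26.

n = 12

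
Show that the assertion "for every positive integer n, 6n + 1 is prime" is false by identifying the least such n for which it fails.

n = 4

Check each positive integer n in order until 6n + 1 is not prime.
For n = 1, 2, 3 the conclusion holds.
n = 4: 6n + 1 = 25 = 5 × 5, composite.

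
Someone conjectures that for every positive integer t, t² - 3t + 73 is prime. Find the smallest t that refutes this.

A counterexample is any positive integer t such that t² - 3t + 73 is not prime; we check each in order.
t = 1: t² - 3t + 73 = 71, prime.
t = 2: t² - 3t + 73 = 71, prime.
t = 3: t² - 3t + 73 = 73, prime.
t = 4: t² - 3t + 73 = 77 = 7 × 11, composite.

t = 4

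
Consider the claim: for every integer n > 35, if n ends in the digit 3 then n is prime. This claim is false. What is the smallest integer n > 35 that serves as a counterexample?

For n = 43, 53 the conclusion holds.
n = 63: 63 ends in 3; 63 = 3 × 21, composite.

n = 63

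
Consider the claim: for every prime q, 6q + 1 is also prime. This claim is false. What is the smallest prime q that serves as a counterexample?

q = 19

For q = 2, 3, 5, 7, 11, 13, 17 the conclusion holds.
q = 19: 6q + 1 = 115 = 5 × 23, not prime.
Thus q = 19 disproves the claim, and no smaller q works.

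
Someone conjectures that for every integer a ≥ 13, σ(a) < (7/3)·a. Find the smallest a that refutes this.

We need the least integer a ≥ 13 for which the claim fails.
For a = 13, 14, 15, 16, …, 21, 22, 23 the conclusion holds.
a = 24: σ(24) = 60; 60 ≥ 56.

a = 24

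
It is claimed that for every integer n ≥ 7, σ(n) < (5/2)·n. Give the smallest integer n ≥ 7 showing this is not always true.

n = 24

We need the least integer n ≥ 7 for which the claim fails.
For n = 7, 8, 9, 10, …, 21, 22, 23 the conclusion holds.
n = 24: σ(24) = 60; 60 ≥ 60.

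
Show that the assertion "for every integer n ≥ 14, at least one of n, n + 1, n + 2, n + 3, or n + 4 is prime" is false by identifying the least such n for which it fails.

n = 24

A counterexample is any integer n ≥ 14 such that n, n + 1, n + 2, n + 3, n + 4 are all composite; we check each in order.
For n = 14, 15, 16, 17, 18, 19, 20, 21, 22, 23 the conclusion holds.
n = 24: 24 = 2 × 12; 25 = 5 × 5; 26 = 2 × 13; 27 = 3 × 9; 28 = 2 × 14 — all composite.
Hence n = 24 is a counterexample.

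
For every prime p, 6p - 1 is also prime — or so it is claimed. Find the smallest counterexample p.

Check each prime p in order until 6p - 1 is not prime.
The first 4 eligible values, up to p = 7, all satisfy the conclusion.
p = 11: 6p - 1 = 65 = 5 × 13, not prime.

p = 11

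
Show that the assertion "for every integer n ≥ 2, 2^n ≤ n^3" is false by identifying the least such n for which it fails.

n = 2: 2^n = 4 and n^3 = 8, so 4 ≤ 8.
n = 3: 2^n = 8 and n^3 = 27, so 8 ≤ 27.
n = 4: 2^n = 16 and n^3 = 64, so 16 ≤ 64.
n = 5: 2^n = 32 and n^3 = 125, so 32 ≤ 125.
n = 6: 2^n = 64 and n^3 = 216, so 64 ≤ 216.
n = 7: 2^n = 128 and n^3 = 343, so 128 ≤ 343.
n = 8: 2^n = 256 and n^3 = 512, so 256 ≤ 512.
n = 9: 2^n = 512 and n^3 = 729, so 512 ≤ 729.
n = 10: 2^n = 1024 and n^3 = 1000, so 1024 > 1000.
So n = 10 is the smallest counterexample.

n = 10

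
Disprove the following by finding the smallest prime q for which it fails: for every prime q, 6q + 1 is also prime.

q = 19

A counterexample is any prime q such that 6q + 1 is not prime; we check each in order.
q = 2: 6q + 1 = 13, prime.
q = 3: 6q + 1 = 19, prime.
q = 5: 6q + 1 = 31, prime.
q = 7: 6q + 1 = 43, prime.
q = 11: 6q + 1 = 67, prime.
q = 13: 6q + 1 = 79, prime.
q = 17: 6q + 1 = 103, prime.
q = 19: 6q + 1 = 115 = 5 × 23, not prime.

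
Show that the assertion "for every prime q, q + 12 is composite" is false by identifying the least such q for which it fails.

q = 5

For q = 2, 3 the conclusion holds.
q = 5: q + 12 = 17, prime — not composite.
Hence q = 5 is a counterexample.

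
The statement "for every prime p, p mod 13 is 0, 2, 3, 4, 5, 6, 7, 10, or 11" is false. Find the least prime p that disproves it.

p = 47

For p = 2, 3, 5, 7, …, 37, 41, 43 the conclusion holds.
p = 47: 47 mod 13 = 8 — not in {0, 2, 3, 4, 5, 6, 7, 10, 11}.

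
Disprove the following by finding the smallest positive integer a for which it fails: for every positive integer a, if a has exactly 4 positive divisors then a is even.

a = 15

The first 4 eligible values, up to a = 14, all satisfy the conclusion.
a = 15: divisors of 15: 1, 3, 5, 15; 15 is odd.
Thus a = 15 disproves the claim, and no smaller a works.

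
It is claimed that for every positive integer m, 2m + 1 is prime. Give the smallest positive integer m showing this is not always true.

m = 4

A counterexample is any positive integer m such that 2m + 1 is not prime; we check each in order.
m = 1: 2m + 1 = 3, prime.
m = 2: 2m + 1 = 5, prime.
m = 3: 2m + 1 = 7, prime.
m = 4: 2m + 1 = 9 = 3 × 3, composite.
Thus m = 4 disproves the claim, and no smaller m works.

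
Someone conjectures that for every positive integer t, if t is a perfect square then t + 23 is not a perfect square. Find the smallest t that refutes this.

The first 10 eligible values, up to t = 100, all satisfy the conclusion.
t = 121: 121 = 11² and 121 + 23 = 144 = 12².
Hence t = 121 is a counterexample.

t = 121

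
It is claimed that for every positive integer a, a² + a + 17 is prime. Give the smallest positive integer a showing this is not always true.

a = 16

A counterexample is any positive integer a such that a² + a + 17 is not prime; we check each in order.
The first 15 eligible values, up to a = 15, all satisfy the conclusion.
a = 16: a² + a + 17 = 289 = 17 × 17, composite.
So a = 16 is the smallest counterexample.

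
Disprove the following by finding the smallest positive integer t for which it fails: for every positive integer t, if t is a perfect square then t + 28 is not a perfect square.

t = 36

Check each positive integer t in order until t is a perfect square but t + 28 is a perfect square.
t = 1: 1 + 28 = 29, not a perfect square.
t = 4: 4 + 28 = 32, not a perfect square.
t = 9: 9 + 28 = 37, not a perfect square.
t = 16: 16 + 28 = 44, not a perfect square.
t = 25: 25 + 28 = 53, not a perfect square.
t = 36: 36 = 6² and 36 + 28 = 64 = 8².
Thus t = 36 disproves the claim, and no smaller t works.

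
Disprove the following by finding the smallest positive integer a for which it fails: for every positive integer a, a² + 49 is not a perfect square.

a = 24

We need the least positive integer a for which a² + 49 is a perfect square.
For a = 1, 2, 3, 4, …, 21, 22, 23 the conclusion holds.
a = 24: 24² + 49 = 625 = 25², a perfect square.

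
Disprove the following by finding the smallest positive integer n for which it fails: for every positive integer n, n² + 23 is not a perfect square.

n = 11

We need the least positive integer n for which n² + 23 is a perfect square.
For n = 1, 2, 3, 4, 5, 6, 7, 8, 9, 10 the conclusion holds.
n = 11: 11² + 23 = 144 = 12², a perfect square.
Hence n = 11 is a counterexample.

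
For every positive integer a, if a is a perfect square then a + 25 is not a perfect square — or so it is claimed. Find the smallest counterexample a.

For a = 1, 4, 9, 16, …, 81, 100, 121 the conclusion holds.
a = 144: 144 = 12² and 144 + 25 = 169 = 13².

a = 144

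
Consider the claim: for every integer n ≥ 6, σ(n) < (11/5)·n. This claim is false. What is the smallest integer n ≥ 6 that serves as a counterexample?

Check each integer n ≥ 6 in order until the claim fails.
The first 6 eligible values, up to n = 11, all satisfy the conclusion.
n = 12: σ(12) = 28; 28 ≥ 132/5.

n = 12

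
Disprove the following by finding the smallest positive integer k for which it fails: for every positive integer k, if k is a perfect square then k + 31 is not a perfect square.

Check each positive integer k in order until k is a perfect square but k + 31 is a perfect square.
For k = 1, 4, 9, 16, …, 144, 169, 196 the conclusion holds.
k = 225: 225 = 15² and 225 + 31 = 256 = 16².

k = 225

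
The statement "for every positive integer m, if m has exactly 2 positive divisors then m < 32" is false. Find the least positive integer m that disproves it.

m = 37

Check each positive integer m in order until m has exactly 2 positive divisors but the claim fails.
For m = 2, 3, 5, 7, …, 23, 29, 31 the conclusion holds.
m = 37: τ(37) = 2; 37 ≥ 32.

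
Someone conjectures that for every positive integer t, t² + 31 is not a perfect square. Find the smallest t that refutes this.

t = 15

Check each positive integer t in order until t² + 31 is a perfect square.
For t = 1, 2, 3, 4, …, 12, 13, 14 the conclusion holds.
t = 15: 15² + 31 = 256 = 16², a perfect square.
Thus t = 15 disproves the claim, and no smaller t works.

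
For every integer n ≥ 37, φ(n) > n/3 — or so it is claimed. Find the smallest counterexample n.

A counterexample is any integer n ≥ 37 such that the claim fails; we check each in order.
The first 5 eligible values, up to n = 41, all satisfy the conclusion.
n = 42: φ(42) = 12 and 42/3 = 14, so φ(42) ≤ 42/3.

n = 42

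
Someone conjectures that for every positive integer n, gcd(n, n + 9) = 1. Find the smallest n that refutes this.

n = 3

A counterexample is any positive integer n such that gcd(n, n + 9) > 1; we check each in order.
n = 1: gcd(1, 10) = 1.
n = 2: gcd(2, 11) = 1.
n = 3: gcd(3, 12) = 3.
Thus n = 3 disproves the claim, and no smaller n works.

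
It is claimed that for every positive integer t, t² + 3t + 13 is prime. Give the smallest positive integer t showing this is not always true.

t = 9

t = 1: t² + 3t + 13 = 17, prime.
t = 2: t² + 3t + 13 = 23, prime.
t = 3: t² + 3t + 13 = 31, prime.
t = 4: t² + 3t + 13 = 41, prime.
t = 5: t² + 3t + 13 = 53, prime.
t = 6: t² + 3t + 13 = 67, prime.
t = 7: t² + 3t + 13 = 83, prime.
t = 8: t² + 3t + 13 = 101, prime.
t = 9: t² + 3t + 13 = 121 = 11 × 11, composite.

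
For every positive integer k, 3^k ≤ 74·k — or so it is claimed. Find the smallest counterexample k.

We need the least positive integer k for which 3^k > 74·k.
For k = 1, 2, 3, 4, 5 the conclusion holds.
k = 6: 3^k = 729 and 74·k = 444, so 729 > 444.
So k = 6 is the smallest counterexample.

k = 6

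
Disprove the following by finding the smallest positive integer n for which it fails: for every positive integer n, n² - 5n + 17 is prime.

n = 13

A counterexample is any positive integer n such that n² - 5n + 17 is not prime; we check each in order.
For n = 1, 2, 3, 4, …, 10, 11, 12 the conclusion holds.
n = 13: n² - 5n + 17 = 121 = 11 × 11, composite.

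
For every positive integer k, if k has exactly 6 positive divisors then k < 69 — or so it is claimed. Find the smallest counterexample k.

We need the least positive integer k for which k has exactly 6 positive divisors but the claim fails.
For k = 12, 18, 20, 28, …, 52, 63, 68 the conclusion holds.
k = 75: τ(75) = 6; 75 ≥ 69.
Hence k = 75 is a counterexample.

k = 75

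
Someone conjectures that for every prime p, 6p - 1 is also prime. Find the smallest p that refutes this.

We need the least prime p for which 6p - 1 is not prime.
For p = 2, 3, 5, 7 the conclusion holds.
p = 11: 6p - 1 = 65 = 5 × 13, not prime.

p = 11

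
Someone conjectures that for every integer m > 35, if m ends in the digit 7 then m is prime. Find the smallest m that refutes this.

m = 57

We need the least integer m > 35 for which m ends in the digit 7 but m is not prime.
m = 37: 37 ends in 7 and is prime.
m = 47: 47 ends in 7 and is prime.
m = 57: 57 ends in 7; 57 = 3 × 19, composite.
So m = 57 is the smallest counterexample.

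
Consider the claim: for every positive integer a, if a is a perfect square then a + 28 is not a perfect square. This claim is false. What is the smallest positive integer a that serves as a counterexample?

Check each positive integer a in order until a is a perfect square but a + 28 is a perfect square.
For a = 1, 4, 9, 16, 25 the conclusion holds.
a = 36: 36 = 6² and 36 + 28 = 64 = 8².
So a = 36 is the smallest counterexample.

a = 36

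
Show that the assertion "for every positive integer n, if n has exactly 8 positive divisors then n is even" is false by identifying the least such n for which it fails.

n = 105

We need the least positive integer n for which n has exactly 8 positive divisors but n is odd.
For n = 24, 30, 40, 42, …, 88, 102, 104 the conclusion holds.
n = 105: divisors of 105: 1, 3, 5, 7, 15, 21, 35, 105; 105 is odd.
Thus n = 105 disproves the claim, and no smaller n works.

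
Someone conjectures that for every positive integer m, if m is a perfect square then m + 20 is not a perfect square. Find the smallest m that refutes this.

We need the least positive integer m for which m is a perfect square but m + 20 is a perfect square.
For m = 1, 4, 9 the conclusion holds.
m = 16: 16 = 4² and 16 + 20 = 36 = 6².
Thus m = 16 disproves the claim, and no smaller m works.

m = 16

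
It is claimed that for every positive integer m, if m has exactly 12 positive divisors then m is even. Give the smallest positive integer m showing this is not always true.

m = 315

For m = 60, 72, 84, 90, …, 294, 306, 308 the conclusion holds.
m = 315: divisors of 315: 12 divisors; 315 is odd.
Hence m = 315 is a counterexample.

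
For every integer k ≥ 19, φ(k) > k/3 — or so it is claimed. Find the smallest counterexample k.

A counterexample is any integer k ≥ 19 such that the claim fails; we check each in order.
For k = 19, 20, 21, 22, 23 the conclusion holds.
k = 24: φ(24) = 8 and 24/3 = 8, so φ(24) ≤ 24/3.

k = 24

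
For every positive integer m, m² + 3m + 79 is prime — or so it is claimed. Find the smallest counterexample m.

m = 5

A counterexample is any positive integer m such that m² + 3m + 79 is not prime; we check each in order.
The first 4 eligible values, up to m = 4, all satisfy the conclusion.
m = 5: m² + 3m + 79 = 119 = 7 × 17, composite.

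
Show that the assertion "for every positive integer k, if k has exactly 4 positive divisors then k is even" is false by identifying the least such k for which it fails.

k = 15

Check each positive integer k in order until k has exactly 4 positive divisors but k is odd.
The first 4 eligible values, up to k = 14, all satisfy the conclusion.
k = 15: divisors of 15: 1, 3, 5, 15; 15 is odd.
So k = 15 is the smallest counterexample.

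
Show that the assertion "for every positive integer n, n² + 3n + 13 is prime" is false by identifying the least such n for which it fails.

n = 9

The first 8 eligible values, up to n = 8, all satisfy the conclusion.
n = 9: n² + 3n + 13 = 121 = 11 × 11, composite.
So n = 9 is the smallest counterexample.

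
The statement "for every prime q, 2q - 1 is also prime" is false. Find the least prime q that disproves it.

q = 2: 2q - 1 = 3, prime.
q = 3: 2q - 1 = 5, prime.
q = 5: 2q - 1 = 9 = 3 × 3, not prime.
Thus q = 5 disproves the claim, and no smaller q works.

q = 5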